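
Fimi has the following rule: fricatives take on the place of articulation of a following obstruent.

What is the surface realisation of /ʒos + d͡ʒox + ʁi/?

The rule targets /s/ (voiceless alveolar fricative), which sits before the trigger /d͡ʒ/ (postalveolar).
The voiceless postalveolar fricative is [ʃ], so /s/ → [ʃ].
The same rule applies at the second boundary: /x/ → [χ] next to /ʁ/.

[ʒoʃd͡ʒoχʁi]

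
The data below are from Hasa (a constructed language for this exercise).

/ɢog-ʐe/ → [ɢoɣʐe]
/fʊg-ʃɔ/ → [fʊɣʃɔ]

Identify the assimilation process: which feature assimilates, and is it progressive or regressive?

regressive manner assimilation

The segment that alternates is /g/, which surfaces as [ɣ] when adjacent to /ʐ/.
The change stop → fricative matches the manner of the following /ʐ/, identifying this as manner assimilation.
Place and voice are unchanged, so the assimilation is partial, not total.
The same holds elsewhere in the data: /g/ → [ɣ] before /ʃ/ (stop → fricative, matching a fricative) — only manner changes, and always toward the following segment.
The trigger is the following segment, so the direction is regressive (anticipatory).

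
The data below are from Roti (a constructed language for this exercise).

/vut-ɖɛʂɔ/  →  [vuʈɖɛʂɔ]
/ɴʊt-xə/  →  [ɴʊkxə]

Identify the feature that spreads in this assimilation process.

Comparing underlying and surface forms, /t/ → [ʈ] is the alternation; the neighbouring /ɖ/ is constant.
/t/ is alveolar while /ɖ/ is retroflex; the output [ʈ] is retroflex, matching the trigger — so the feature that spreads is place.
The other alternating form patterns the same way: /t/ → [k] before /x/ (alveolar → velar, matching velar) — only place changes, and always toward the following segment.

place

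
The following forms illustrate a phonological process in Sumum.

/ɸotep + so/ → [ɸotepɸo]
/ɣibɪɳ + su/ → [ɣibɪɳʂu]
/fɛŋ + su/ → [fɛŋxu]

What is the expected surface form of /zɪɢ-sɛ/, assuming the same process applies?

[zɪɢχɛ]

The data show progressive place assimilation: /s/ → [ɸ] after /p/; /s/ → [ʂ] after /ɳ/; /s/ → [x] after /ŋ/. In each pair only place changes, matching the preceding consonant, while manner and voice stay constant.
/s/ is a voiceless alveolar fricative. The preceding trigger /ɢ/ is uvular, so /s/ must become uvular as well.
The voiceless uvular fricative is [χ], so /s/ → [χ].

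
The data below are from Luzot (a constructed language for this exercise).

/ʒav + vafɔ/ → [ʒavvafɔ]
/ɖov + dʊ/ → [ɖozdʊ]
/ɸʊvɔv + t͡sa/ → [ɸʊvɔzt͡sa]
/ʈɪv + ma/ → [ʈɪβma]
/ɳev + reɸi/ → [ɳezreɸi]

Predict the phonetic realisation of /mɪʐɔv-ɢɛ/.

[mɪʐɔʁɢɛ]

The data show regressive place assimilation: /v/ → [z] before /d/; /v/ → [z] before /t͡s/; /v/ → [β] before /m/; /v/ → [z] before /r/. In each pair only place changes, matching the following consonant, while manner and voice stay constant.
Nothing changes in [ʒavvafɔ]: there the adjacent consonants already agree in place (/v/ and /v/ are both labiodental), so this form is consistent with the same rule.
/v/ is a voiced labiodental fricative. The following trigger /ɢ/ is uvular, so /v/ must become uvular as well.
Changing only its place to uvular gives [ʁ] — the voiced uvular fricative.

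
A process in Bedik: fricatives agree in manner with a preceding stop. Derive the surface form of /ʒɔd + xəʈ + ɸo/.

The rule targets /x/ (voiceless velar fricative), which sits after the trigger /d/ (stop).
Changing only its manner to stop gives [k] — the voiceless velar stop.
The same rule applies at the second boundary: /ɸ/ → [p] next to /ʈ/.

[ʒɔdkəʈpo]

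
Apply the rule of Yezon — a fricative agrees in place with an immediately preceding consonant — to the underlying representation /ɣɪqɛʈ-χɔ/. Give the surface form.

/χ/ is a voiceless uvular fricative. The preceding trigger /ʈ/ is retroflex, so /χ/ must become retroflex as well.
The voiceless retroflex fricative is [ʂ], so /χ/ → [ʂ].

[ɣɪqɛʈʂɔ]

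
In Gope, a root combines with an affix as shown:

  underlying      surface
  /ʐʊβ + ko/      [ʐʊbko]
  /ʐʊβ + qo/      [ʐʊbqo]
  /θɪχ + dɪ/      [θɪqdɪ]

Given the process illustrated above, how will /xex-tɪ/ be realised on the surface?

[xektɪ]

The data show regressive manner assimilation: /β/ → [b] before /k/; /β/ → [b] before /q/; /χ/ → [q] before /d/. In each pair only manner changes, matching the following consonant, while place and voice stay constant.
The rule targets /x/ (voiceless velar fricative), which sits before the trigger /t/ (stop).
The voiceless velar stop is [k], so /x/ → [k].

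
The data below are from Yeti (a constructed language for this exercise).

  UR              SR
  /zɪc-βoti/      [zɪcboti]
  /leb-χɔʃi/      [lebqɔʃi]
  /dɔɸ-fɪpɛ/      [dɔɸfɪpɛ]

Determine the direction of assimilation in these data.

progressive

The segment that alternates is /β/, which surfaces as [b] when adjacent to /c/.
The change fricative → stop matches the manner of the preceding /c/, identifying this as manner assimilation.
Checking the remaining alternation: /χ/ → [q] after /b/ (fricative → stop, matching a stop) — only manner changes, and always toward the preceding segment.
Nothing changes in [dɔɸfɪpɛ]: there the adjacent consonants already agree in manner (/f/ and /ɸ/ are both fricatives), so this form is consistent with the same rule.
The trigger is the preceding segment, so the direction is progressive (perseverative).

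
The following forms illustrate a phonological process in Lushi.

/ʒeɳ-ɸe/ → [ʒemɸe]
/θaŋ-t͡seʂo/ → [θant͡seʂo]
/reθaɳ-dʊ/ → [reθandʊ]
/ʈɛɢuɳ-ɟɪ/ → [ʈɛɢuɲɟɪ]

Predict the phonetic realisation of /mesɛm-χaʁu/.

The data show regressive place assimilation: /ɳ/ → [m] before /ɸ/; /ŋ/ → [n] before /t͡s/; /ɳ/ → [n] before /d/; /ɳ/ → [ɲ] before /ɟ/. In each pair only place changes, matching the following consonant, while manner and voice stay constant.
/m/ is a voiced bilabial nasal. The following trigger /χ/ is uvular, so /m/ must become uvular as well.
Changing only its place to uvular gives [ɴ] — the voiced uvular nasal.

[mesɛɴχaʁu]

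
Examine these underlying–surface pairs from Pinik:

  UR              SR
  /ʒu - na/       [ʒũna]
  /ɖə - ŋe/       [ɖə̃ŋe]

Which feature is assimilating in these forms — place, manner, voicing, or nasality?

nasality

The vowel /u/ surfaces as nasalised [ũ] next to the following nasal /n/ — it has acquired the [+nasal] feature of its neighbour.
The other form shows the same pattern: /ə/ → [ə̃] before /ŋ/ — each time a vowel is nasalised next to a following nasal.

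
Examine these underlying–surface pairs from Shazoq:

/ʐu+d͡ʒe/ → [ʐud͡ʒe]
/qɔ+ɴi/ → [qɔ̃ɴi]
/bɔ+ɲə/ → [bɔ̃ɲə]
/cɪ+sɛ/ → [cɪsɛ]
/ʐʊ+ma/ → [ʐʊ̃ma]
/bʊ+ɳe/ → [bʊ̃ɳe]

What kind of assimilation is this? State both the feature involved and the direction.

regressive nasality assimilation (vowel nasalisation)

The vowel /ɔ/ surfaces as nasalised [ɔ̃] next to the following nasal /ɴ/ — it has acquired the [+nasal] feature of its neighbour.
Likewise in the remaining data: /ɔ/ → [ɔ̃] before /ɲ/; /ʊ/ → [ʊ̃] before /m/; /ʊ/ → [ʊ̃] before /ɳ/ — each time a vowel is nasalised next to a following nasal.
No change occurs in [ʐud͡ʒe], [cɪsɛ] because the vowel at the boundary is adjacent to an oral consonant, not a nasal (/u/ next to /d͡ʒ/; /ɪ/ next to /s/).
Because the conditioning nasal is to the right of the vowel that changes, the process is regressive (anticipatory).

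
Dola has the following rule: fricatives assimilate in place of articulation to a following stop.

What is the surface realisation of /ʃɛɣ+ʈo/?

The rule targets /ɣ/ (voiced velar fricative), which sits before the trigger /ʈ/ (retroflex).
Changing only its place to retroflex gives [ʐ] — the voiced retroflex fricative.

[ʃɛʐʈo]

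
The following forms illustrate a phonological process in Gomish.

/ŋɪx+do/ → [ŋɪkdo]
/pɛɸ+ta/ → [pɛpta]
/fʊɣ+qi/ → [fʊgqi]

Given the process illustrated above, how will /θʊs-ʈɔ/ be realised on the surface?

[θʊtʈɔ]

The data show regressive manner assimilation: /x/ → [k] before /d/; /ɸ/ → [p] before /t/; /ɣ/ → [g] before /q/. In each pair only manner changes, matching the following consonant, while place and voice stay constant.
/s/ is a voiceless alveolar fricative. The following trigger /ʈ/ is a stop, so /s/ must become a stop as well.
The voiceless alveolar stop is [t], so /s/ → [t].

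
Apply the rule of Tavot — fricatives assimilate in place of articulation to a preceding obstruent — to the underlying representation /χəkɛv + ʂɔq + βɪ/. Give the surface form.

[χəkɛvfɔqʁɪ]

/ʂ/ is a voiceless retroflex fricative. The preceding trigger /v/ is labiodental, so /ʂ/ must become labiodental as well.
A voiceless labiodental fricative is [f], so the surface segment is [f].
At the second juncture, /β/ likewise becomes [ʁ] adjacent to /q/.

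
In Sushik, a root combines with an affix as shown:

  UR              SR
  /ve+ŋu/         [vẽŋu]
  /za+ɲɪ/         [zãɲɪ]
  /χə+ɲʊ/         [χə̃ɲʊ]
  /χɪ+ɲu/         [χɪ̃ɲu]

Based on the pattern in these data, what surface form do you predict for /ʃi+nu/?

The data show regressive nasality assimilation (vowel nasalisation): /e/ → [ẽ] before /ŋ/; /a/ → [ã] before /ɲ/; /ə/ → [ə̃] before /ɲ/; /ɪ/ → [ɪ̃] before /ɲ/ — a vowel is nasalised by an immediately following nasal consonant.
/i/ sits next to the nasal /n/ and is therefore nasalised to [ĩ].

[ʃĩnu]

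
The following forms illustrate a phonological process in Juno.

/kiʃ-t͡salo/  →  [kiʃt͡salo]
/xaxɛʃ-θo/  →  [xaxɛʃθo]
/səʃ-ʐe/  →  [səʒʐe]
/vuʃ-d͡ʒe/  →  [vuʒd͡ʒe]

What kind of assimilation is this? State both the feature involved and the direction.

Underlying /ʃ/ is realised as [ʒ] next to /ʐ/; /ʐ/ itself does not change.
/ʃ/ is voiceless while /ʐ/ is voiced; the output [ʒ] is voiced, matching the trigger — so the feature that spreads is voicing.
Place and manner are unchanged, so the assimilation is partial, not total.
The same holds elsewhere in the data: /ʃ/ → [ʒ] before /d͡ʒ/ (voiceless → voiced, matching voiced) — only voicing changes, and always toward the following segment.
Nothing changes in [kiʃt͡salo], [xaxɛʃθo]: there the adjacent consonants already agree in voicing (/ʃ/ and /t͡s/ are both voiceless; /ʃ/ and /θ/ are both voiceless), so these forms are consistent with the same rule.
The trigger is the following segment, so the direction is regressive (anticipatory).

regressive voicing assimilation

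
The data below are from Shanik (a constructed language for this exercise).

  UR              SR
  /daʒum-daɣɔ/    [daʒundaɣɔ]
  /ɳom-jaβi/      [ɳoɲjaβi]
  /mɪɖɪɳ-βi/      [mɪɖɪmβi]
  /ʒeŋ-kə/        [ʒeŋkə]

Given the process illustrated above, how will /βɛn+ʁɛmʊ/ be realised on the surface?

[βɛɴʁɛmʊ]

The data show regressive place assimilation: /m/ → [n] before /d/; /m/ → [ɲ] before /j/; /ɳ/ → [m] before /β/. In each pair only place changes, matching the following consonant, while manner and voice stay constant.
No alternation appears in [ʒeŋkə]: there the adjacent consonants already agree in place (/ŋ/ and /k/ are both velar), so this form is consistent with the same rule.
The rule targets /n/ (voiced alveolar nasal), which sits before the trigger /ʁ/ (uvular).
The voiced uvular nasal is [ɴ], so /n/ → [ɴ].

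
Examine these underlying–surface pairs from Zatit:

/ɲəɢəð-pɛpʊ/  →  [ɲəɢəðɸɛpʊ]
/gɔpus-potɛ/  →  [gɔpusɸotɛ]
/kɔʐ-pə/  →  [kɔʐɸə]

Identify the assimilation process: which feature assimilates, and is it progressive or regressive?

progressive manner assimilation

The segment that alternates is /p/, which surfaces as [ɸ] when adjacent to /ð/.
/p/ is a stop while /ð/ is a fricative; the output [ɸ] is a fricative, matching the trigger — so the feature that spreads is manner.
Place and voice are unchanged, so the assimilation is partial, not total.
The other alternating forms pattern the same way: /p/ → [ɸ] after /s/ (stop → fricative, matching a fricative); /p/ → [ɸ] after /ʐ/ (stop → fricative, matching a fricative) — only manner changes, and always toward the preceding segment.
The trigger is the preceding segment, so the direction is progressive (perseverative).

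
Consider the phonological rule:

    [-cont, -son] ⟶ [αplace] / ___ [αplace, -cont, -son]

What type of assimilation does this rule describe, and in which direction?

The rule copies the place features (abbreviated [place]) from the environment onto the target, so the assimilating feature is place.
Since the environment is written after the underscore, the trigger follows the target; the direction is regressive.

regressive place assimilation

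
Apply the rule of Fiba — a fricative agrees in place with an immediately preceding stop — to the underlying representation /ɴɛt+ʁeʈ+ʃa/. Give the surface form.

The rule targets /ʁ/ (voiced uvular fricative), which sits after the trigger /t/ (alveolar).
A voiced alveolar fricative is [z], so the surface segment is [z].
At the second juncture, /ʃ/ likewise becomes [ʂ] adjacent to /ʈ/.

[ɴɛtzeʈʂa]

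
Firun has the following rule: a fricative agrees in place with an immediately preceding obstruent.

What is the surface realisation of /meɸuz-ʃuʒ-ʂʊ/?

[meɸuzsuʒʃʊ]

The rule targets /ʃ/ (voiceless postalveolar fricative), which sits after the trigger /z/ (alveolar).
The voiceless alveolar fricative is [s], so /ʃ/ → [s].
At the second juncture, /ʂ/ likewise becomes [ʃ] adjacent to /ʒ/.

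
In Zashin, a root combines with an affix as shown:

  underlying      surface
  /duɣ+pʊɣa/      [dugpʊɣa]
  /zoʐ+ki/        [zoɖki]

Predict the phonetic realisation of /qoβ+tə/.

The data show regressive manner assimilation: /ɣ/ → [g] before /p/; /ʐ/ → [ɖ] before /k/. In each pair only manner changes, matching the following consonant, while place and voice stay constant.
The rule targets /β/ (voiced bilabial fricative), which sits before the trigger /t/ (stop).
A voiced bilabial stop is [b], so the surface segment is [b].

[qobtə]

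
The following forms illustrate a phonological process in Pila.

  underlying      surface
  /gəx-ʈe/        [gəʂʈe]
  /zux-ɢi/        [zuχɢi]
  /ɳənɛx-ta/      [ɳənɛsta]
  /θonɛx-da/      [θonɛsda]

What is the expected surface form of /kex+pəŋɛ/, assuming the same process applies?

The data show regressive place assimilation: /x/ → [ʂ] before /ʈ/; /x/ → [χ] before /ɢ/; /x/ → [s] before /t/; /x/ → [s] before /d/. In each pair only place changes, matching the following consonant, while manner and voice stay constant.
/x/ is a voiceless velar fricative. The following trigger /p/ is bilabial, so /x/ must become bilabial as well.
A voiceless bilabial fricative is [ɸ], so the surface segment is [ɸ].

[keɸpəŋɛ]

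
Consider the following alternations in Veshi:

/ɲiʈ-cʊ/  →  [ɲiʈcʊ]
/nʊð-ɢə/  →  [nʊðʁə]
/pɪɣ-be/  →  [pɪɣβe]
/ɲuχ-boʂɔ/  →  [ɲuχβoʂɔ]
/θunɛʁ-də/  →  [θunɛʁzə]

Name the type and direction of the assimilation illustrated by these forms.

The segment that alternates is /ɢ/, which surfaces as [ʁ] when adjacent to /ð/.
/ɢ/ is a stop while /ð/ is a fricative; the output [ʁ] is a fricative, matching the trigger — so the feature that spreads is manner.
Place and voice are unchanged, so the assimilation is partial, not total.
The same holds elsewhere in the data: /b/ → [β] after /ɣ/ (stop → fricative, matching a fricative); /b/ → [β] after /χ/ (stop → fricative, matching a fricative); /d/ → [z] after /ʁ/ (stop → fricative, matching a fricative) — only manner changes, and always toward the preceding segment.
No alternation appears in [ɲiʈcʊ]: there the adjacent consonants already agree in manner (/c/ and /ʈ/ are both stops), so this form is consistent with the same rule.
The trigger is the preceding segment, so the direction is progressive (perseverative).

progressive manner assimilation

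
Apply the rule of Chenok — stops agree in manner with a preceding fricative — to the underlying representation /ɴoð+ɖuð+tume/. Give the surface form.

The rule targets /ɖ/ (voiced retroflex stop), which sits after the trigger /ð/ (fricative).
The voiced retroflex fricative is [ʐ], so /ɖ/ → [ʐ].
At the second juncture, /t/ likewise becomes [s] adjacent to /ð/.

[ɴoðʐuðsume]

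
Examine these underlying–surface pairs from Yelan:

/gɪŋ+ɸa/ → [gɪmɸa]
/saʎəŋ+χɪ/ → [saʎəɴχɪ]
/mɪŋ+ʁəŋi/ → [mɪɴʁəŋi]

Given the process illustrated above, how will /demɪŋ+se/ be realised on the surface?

[demɪnse]

The data show regressive place assimilation: /ŋ/ → [m] before /ɸ/; /ŋ/ → [ɴ] before /χ/; /ŋ/ → [ɴ] before /ʁ/. In each pair only place changes, matching the following consonant, while manner and voice stay constant.
The rule targets /ŋ/ (voiced velar nasal), which sits before the trigger /s/ (alveolar).
The voiced alveolar nasal is [n], so /ŋ/ → [n].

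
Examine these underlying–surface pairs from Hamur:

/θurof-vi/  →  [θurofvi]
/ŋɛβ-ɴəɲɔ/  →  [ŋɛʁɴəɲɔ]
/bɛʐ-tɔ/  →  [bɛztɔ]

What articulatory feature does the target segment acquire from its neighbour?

Comparing underlying and surface forms, /β/ → [ʁ] is the alternation; the neighbouring /ɴ/ is constant.
The change bilabial → uvular matches the place of the following /ɴ/, identifying this as place assimilation.
The other alternating form patterns the same way: /ʐ/ → [z] before /t/ (retroflex → alveolar, matching alveolar) — only place changes, and always toward the following segment.
Nothing changes in [θurofvi]: there the adjacent consonants already agree in place (/f/ and /v/ are both labiodental), so this form is consistent with the same rule.

place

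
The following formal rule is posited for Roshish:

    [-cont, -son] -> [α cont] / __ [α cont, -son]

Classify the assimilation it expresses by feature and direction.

regressive manner assimilation

The rule copies [cont] (continuancy) from the environment onto the target stops; since [±cont] encodes the stop/fricative manner contrast, the assimilating dimension is manner.
Since the environment is written after the underscore, the trigger follows the target; the direction is regressive.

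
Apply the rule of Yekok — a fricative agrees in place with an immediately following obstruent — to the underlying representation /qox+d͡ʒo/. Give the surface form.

The rule targets /x/ (voiceless velar fricative), which sits before the trigger /d͡ʒ/ (postalveolar).
A voiceless postalveolar fricative is [ʃ], so the surface segment is [ʃ].

[qoʃd͡ʒo]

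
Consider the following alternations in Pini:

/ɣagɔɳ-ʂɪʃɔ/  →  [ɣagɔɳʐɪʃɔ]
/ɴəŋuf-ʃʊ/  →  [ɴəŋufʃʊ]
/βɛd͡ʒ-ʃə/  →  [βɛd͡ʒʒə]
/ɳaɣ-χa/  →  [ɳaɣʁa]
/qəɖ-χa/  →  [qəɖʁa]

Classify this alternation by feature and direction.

The segment that alternates is /ʂ/, which surfaces as [ʐ] when adjacent to /ɳ/.
The change voiceless → voiced matches the voicing of the preceding /ɳ/, identifying this as voicing assimilation.
Place and manner are unchanged, so the assimilation is partial, not total.
The same holds elsewhere in the data: /ʃ/ → [ʒ] after /d͡ʒ/ (voiceless → voiced, matching voiced); /χ/ → [ʁ] after /ɣ/ (voiceless → voiced, matching voiced); /χ/ → [ʁ] after /ɖ/ (voiceless → voiced, matching voiced) — only voicing changes, and always toward the preceding segment.
Nothing changes in [ɴəŋufʃʊ]: there the adjacent consonants already agree in voicing (/ʃ/ and /f/ are both voiceless), so this form is consistent with the same rule.
Since the segment that changes follows the conditioning segment, the assimilation is progressive.

progressive voicing assimilation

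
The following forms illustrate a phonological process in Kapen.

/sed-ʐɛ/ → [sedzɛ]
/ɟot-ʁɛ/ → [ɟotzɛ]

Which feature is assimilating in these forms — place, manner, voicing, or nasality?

The segment that alternates is /ʐ/, which surfaces as [z] when adjacent to /d/.
/ʐ/ is retroflex while /d/ is alveolar; the output [z] is alveolar, matching the trigger — so the feature that spreads is place.
The other alternating form patterns the same way: /ʁ/ → [z] after /t/ (uvular → alveolar, matching alveolar) — only place changes, and always toward the preceding segment.

place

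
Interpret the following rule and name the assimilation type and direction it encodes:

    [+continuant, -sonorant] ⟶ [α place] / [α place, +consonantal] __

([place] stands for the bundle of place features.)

progressive place assimilation

The rule copies the place features (abbreviated [place]) from the environment onto the target, so the assimilating feature is place.
The conditioning segment sits to the left of the focus bar, meaning the trigger precedes the segment that changes — progressive assimilation.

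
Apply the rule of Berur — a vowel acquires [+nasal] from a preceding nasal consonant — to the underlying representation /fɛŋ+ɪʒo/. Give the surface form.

[fɛŋɪ̃ʒo]

The vowel /ɪ/ is adjacent to the preceding nasal /ŋ/, so it acquires [+nasal] and surfaces as [ɪ̃].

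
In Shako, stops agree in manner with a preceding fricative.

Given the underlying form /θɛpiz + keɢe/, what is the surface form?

[θɛpizxeɢe]

/k/ is a voiceless velar stop. The preceding trigger /z/ is a fricative, so /k/ must become a fricative as well.
The voiceless velar fricative is [x], so /k/ → [x].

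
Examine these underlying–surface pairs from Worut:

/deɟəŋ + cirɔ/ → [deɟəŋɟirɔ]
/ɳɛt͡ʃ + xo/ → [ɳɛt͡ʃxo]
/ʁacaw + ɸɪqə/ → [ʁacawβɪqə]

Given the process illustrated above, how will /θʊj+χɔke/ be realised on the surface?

The data show progressive voicing assimilation: /c/ → [ɟ] after /ŋ/; /ɸ/ → [β] after /w/. In each pair only voicing changes, matching the preceding consonant, while place and manner stay constant.
Nothing changes in [ɳɛt͡ʃxo]: there the adjacent consonants already agree in voicing (/x/ and /t͡ʃ/ are both voiceless), so this form is consistent with the same rule.
/χ/ is a voiceless uvular fricative. The preceding trigger /j/ is voiced, so /χ/ must become voiced as well.
A voiced uvular fricative is [ʁ], so the surface segment is [ʁ].

[θʊjʁɔke]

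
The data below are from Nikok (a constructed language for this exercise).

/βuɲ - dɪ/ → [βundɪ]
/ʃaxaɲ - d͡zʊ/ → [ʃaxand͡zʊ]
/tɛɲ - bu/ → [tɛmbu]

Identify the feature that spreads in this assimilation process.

place

Comparing underlying and surface forms, /ɲ/ → [n] is the alternation; the neighbouring /d/ is constant.
/ɲ/ is palatal while /d/ is alveolar; the output [n] is alveolar, matching the trigger — so the feature that spreads is place.
The other alternating forms pattern the same way: /ɲ/ → [n] before /d͡z/ (palatal → alveolar, matching alveolar); /ɲ/ → [m] before /b/ (palatal → bilabial, matching bilabial) — only place changes, and always toward the following segment.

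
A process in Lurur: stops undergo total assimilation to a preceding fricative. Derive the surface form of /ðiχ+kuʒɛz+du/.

/k/ is the segment targeted by the rule; it sits immediately after /χ/, so it assimilates completely and surfaces as [χ].
At the second juncture, /d/ likewise becomes [z] adjacent to /z/.

[ðiχχuʒɛzzu]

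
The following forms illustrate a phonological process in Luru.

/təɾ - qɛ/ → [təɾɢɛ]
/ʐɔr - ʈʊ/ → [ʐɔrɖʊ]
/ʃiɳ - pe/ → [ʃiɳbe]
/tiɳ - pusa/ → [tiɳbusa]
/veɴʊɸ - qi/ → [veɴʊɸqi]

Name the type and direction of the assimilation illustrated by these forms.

Underlying /q/ is realised as [ɢ] next to /ɾ/; /ɾ/ itself does not change.
/q/ is voiceless while /ɾ/ is voiced; the output [ɢ] is voiced, matching the trigger — so the feature that spreads is voicing.
Place and manner are unchanged, so the assimilation is partial, not total.
Checking the remaining alternations: /ʈ/ → [ɖ] after /r/ (voiceless → voiced, matching voiced); /p/ → [b] after /ɳ/ (voiceless → voiced, matching voiced) — only voicing changes, and always toward the preceding segment.
Nothing changes in [veɴʊɸqi]: there the adjacent consonants already agree in voicing (/q/ and /ɸ/ are both voiceless), so this form is consistent with the same rule.
Since the segment that changes follows the conditioning segment, the assimilation is progressive.

progressive voicing assimilation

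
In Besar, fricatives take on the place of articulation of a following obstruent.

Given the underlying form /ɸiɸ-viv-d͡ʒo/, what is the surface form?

/ɸ/ is a voiceless bilabial fricative. The following trigger /v/ is labiodental, so /ɸ/ must become labiodental as well.
A voiceless labiodental fricative is [f], so the surface segment is [f].
The same rule applies at the second boundary: /v/ → [ʒ] next to /d͡ʒ/.

[ɸifviʒd͡ʒo]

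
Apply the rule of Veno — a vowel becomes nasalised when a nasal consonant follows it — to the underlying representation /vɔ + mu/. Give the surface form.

The vowel /ɔ/ is adjacent to the following nasal /m/, so it acquires [+nasal] and surfaces as [ɔ̃].

[vɔ̃mu]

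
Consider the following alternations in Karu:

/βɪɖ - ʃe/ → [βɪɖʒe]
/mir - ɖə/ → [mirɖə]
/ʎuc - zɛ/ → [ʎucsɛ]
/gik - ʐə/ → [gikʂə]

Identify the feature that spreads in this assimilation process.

voicing

The segment that alternates is /ʃ/, which surfaces as [ʒ] when adjacent to /ɖ/.
The change voiceless → voiced matches the voicing of the preceding /ɖ/, identifying this as voicing assimilation.
The same holds elsewhere in the data: /z/ → [s] after /c/ (voiced → voiceless, matching voiceless); /ʐ/ → [ʂ] after /k/ (voiced → voiceless, matching voiceless) — only voicing changes, and always toward the preceding segment.
Nothing changes in [mirɖə]: there the adjacent consonants already agree in voicing (/ɖ/ and /r/ are both voiced), so this form is consistent with the same rule.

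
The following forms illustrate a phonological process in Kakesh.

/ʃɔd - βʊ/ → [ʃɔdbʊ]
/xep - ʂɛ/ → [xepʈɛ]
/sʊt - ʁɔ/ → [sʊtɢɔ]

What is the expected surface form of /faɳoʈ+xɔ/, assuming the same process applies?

The data show progressive manner assimilation: /β/ → [b] after /d/; /ʂ/ → [ʈ] after /p/; /ʁ/ → [ɢ] after /t/. In each pair only manner changes, matching the preceding consonant, while place and voice stay constant.
/x/ is a voiceless velar fricative. The preceding trigger /ʈ/ is a stop, so /x/ must become a stop as well.
A voiceless velar stop is [k], so the surface segment is [k].

[faɳoʈkɔ]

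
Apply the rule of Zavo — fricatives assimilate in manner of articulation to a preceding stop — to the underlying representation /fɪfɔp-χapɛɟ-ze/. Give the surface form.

/χ/ is a voiceless uvular fricative. The preceding trigger /p/ is a stop, so /χ/ must become a stop as well.
A voiceless uvular stop is [q], so the surface segment is [q].
At the second juncture, /z/ likewise becomes [d] adjacent to /ɟ/.

[fɪfɔpqapɛɟde]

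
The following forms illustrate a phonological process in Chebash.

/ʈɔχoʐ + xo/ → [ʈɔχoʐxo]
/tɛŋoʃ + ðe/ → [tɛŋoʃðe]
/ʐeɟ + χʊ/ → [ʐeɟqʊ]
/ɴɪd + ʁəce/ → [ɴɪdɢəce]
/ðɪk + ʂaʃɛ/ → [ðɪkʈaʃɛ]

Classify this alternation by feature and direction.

The segment that alternates is /χ/, which surfaces as [q] when adjacent to /ɟ/.
The change fricative → stop matches the manner of the preceding /ɟ/, identifying this as manner assimilation.
Place and voice are unchanged, so the assimilation is partial, not total.
Checking the remaining alternations: /ʁ/ → [ɢ] after /d/ (fricative → stop, matching a stop); /ʂ/ → [ʈ] after /k/ (fricative → stop, matching a stop) — only manner changes, and always toward the preceding segment.
Nothing changes in [ʈɔχoʐxo], [tɛŋoʃðe]: there the adjacent consonants already agree in manner (/x/ and /ʐ/ are both fricatives; /ð/ and /ʃ/ are both fricatives), so these forms are consistent with the same rule.
Since the segment that changes follows the conditioning segment, the assimilation is progressive.

progressive manner assimilation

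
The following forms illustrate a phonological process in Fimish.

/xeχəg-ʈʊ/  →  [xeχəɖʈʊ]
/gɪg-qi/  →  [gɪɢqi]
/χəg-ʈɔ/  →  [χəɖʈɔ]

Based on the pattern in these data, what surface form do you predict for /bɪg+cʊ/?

The data show regressive place assimilation: /g/ → [ɖ] before /ʈ/; /g/ → [ɢ] before /q/. In each pair only place changes, matching the following consonant, while manner and voice stay constant.
The rule targets /g/ (voiced velar stop), which sits before the trigger /c/ (palatal).
The voiced palatal stop is [ɟ], so /g/ → [ɟ].

[bɪɟcʊ]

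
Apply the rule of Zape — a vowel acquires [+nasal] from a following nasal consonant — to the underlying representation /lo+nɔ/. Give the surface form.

[lõnɔ]

The vowel /o/ is adjacent to the following nasal /n/, so it acquires [+nasal] and surfaces as [õ].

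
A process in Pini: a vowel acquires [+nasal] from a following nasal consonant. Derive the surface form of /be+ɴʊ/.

[bẽɴʊ]

/e/ sits next to the nasal /ɴ/ and is therefore nasalised to [ẽ].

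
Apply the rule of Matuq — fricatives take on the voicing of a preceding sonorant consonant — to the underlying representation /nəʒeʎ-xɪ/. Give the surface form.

[nəʒeʎɣɪ]

/x/ is a voiceless velar fricative. The preceding trigger /ʎ/ is voiced, so /x/ must become voiced as well.
The voiced velar fricative is [ɣ], so /x/ → [ɣ].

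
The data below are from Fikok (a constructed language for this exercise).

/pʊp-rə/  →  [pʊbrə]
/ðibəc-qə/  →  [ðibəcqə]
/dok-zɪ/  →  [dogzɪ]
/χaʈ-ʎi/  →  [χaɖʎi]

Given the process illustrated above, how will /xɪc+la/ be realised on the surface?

[xɪɟla]

The data show regressive voicing assimilation: /p/ → [b] before /r/; /k/ → [g] before /z/; /ʈ/ → [ɖ] before /ʎ/. In each pair only voicing changes, matching the following consonant, while place and manner stay constant.
No alternation appears in [ðibəcqə]: there the adjacent consonants already agree in voicing (/c/ and /q/ are both voiceless), so this form is consistent with the same rule.
/c/ is a voiceless palatal stop. The following trigger /l/ is voiced, so /c/ must become voiced as well.
A voiced palatal stop is [ɟ], so the surface segment is [ɟ].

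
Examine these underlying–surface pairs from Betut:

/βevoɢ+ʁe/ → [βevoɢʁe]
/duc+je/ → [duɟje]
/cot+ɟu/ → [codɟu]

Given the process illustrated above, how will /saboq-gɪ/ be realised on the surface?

The data show regressive voicing assimilation: /c/ → [ɟ] before /j/; /t/ → [d] before /ɟ/. In each pair only voicing changes, matching the following consonant, while place and manner stay constant.
Nothing changes in [βevoɢʁe]: there the adjacent consonants already agree in voicing (/ɢ/ and /ʁ/ are both voiced), so this form is consistent with the same rule.
The rule targets /q/ (voiceless uvular stop), which sits before the trigger /g/ (voiced).
A voiced uvular stop is [ɢ], so the surface segment is [ɢ].

[saboɢgɪ]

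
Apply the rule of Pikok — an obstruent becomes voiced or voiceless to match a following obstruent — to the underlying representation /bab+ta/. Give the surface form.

[bapta]

/b/ is a voiced bilabial stop. The following trigger /t/ is voiceless, so /b/ must become voiceless as well.
A voiceless bilabial stop is [p], so the surface segment is [p].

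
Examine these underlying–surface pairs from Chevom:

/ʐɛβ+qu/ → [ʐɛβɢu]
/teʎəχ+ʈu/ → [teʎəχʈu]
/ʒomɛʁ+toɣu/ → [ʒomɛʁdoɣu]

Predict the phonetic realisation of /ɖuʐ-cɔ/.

[ɖuʐɟɔ]

The data show progressive voicing assimilation: /q/ → [ɢ] after /β/; /t/ → [d] after /ʁ/. In each pair only voicing changes, matching the preceding consonant, while place and manner stay constant.
No alternation appears in [teʎəχʈu]: there the adjacent consonants already agree in voicing (/ʈ/ and /χ/ are both voiceless), so this form is consistent with the same rule.
/c/ is a voiceless palatal stop. The preceding trigger /ʐ/ is voiced, so /c/ must become voiced as well.
The voiced palatal stop is [ɟ], so /c/ → [ɟ].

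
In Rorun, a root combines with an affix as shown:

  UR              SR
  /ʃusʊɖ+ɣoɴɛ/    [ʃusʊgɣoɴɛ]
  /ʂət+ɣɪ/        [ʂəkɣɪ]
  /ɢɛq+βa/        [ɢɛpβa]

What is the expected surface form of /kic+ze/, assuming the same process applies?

The data show regressive place assimilation: /ɖ/ → [g] before /ɣ/; /t/ → [k] before /ɣ/; /q/ → [p] before /β/. In each pair only place changes, matching the following consonant, while manner and voice stay constant.
/c/ is a voiceless palatal stop. The following trigger /z/ is alveolar, so /c/ must become alveolar as well.
Changing only its place to alveolar gives [t] — the voiceless alveolar stop.

[kitze]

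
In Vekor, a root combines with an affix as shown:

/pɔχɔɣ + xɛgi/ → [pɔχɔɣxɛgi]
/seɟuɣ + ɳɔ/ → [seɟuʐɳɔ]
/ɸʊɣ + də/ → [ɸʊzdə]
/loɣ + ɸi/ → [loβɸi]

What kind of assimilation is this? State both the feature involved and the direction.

regressive place assimilation

The segment that alternates is /ɣ/, which surfaces as [ʐ] when adjacent to /ɳ/.
/ɣ/ is velar while /ɳ/ is retroflex; the output [ʐ] is retroflex, matching the trigger — so the feature that spreads is place.
Manner and voice are unchanged, so the assimilation is partial, not total.
Checking the remaining alternations: /ɣ/ → [z] before /d/ (velar → alveolar, matching alveolar); /ɣ/ → [β] before /ɸ/ (velar → bilabial, matching bilabial) — only place changes, and always toward the following segment.
No alternation appears in [pɔχɔɣxɛgi]: there the adjacent consonants already agree in place (/ɣ/ and /x/ are both velar), so this form is consistent with the same rule.
Since the segment that changes precedes the conditioning segment, the assimilation is regressive.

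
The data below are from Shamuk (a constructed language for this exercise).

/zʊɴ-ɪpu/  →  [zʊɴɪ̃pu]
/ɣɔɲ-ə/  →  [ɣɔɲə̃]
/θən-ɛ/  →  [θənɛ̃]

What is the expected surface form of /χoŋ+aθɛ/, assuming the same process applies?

[χoŋãθɛ]

The data show progressive nasality assimilation (vowel nasalisation): /ɪ/ → [ɪ̃] after /ɴ/; /ə/ → [ə̃] after /ɲ/; /ɛ/ → [ɛ̃] after /n/ — a vowel is nasalised by an immediately preceding nasal consonant.
/a/ sits next to the nasal /ŋ/ and is therefore nasalised to [ã].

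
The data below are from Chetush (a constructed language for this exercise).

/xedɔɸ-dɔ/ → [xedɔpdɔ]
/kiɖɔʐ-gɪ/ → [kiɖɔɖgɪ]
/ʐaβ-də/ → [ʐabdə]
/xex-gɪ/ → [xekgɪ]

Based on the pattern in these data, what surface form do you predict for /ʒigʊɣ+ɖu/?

The data show regressive manner assimilation: /ɸ/ → [p] before /d/; /ʐ/ → [ɖ] before /g/; /β/ → [b] before /d/; /x/ → [k] before /g/. In each pair only manner changes, matching the following consonant, while place and voice stay constant.
/ɣ/ is a voiced velar fricative. The following trigger /ɖ/ is a stop, so /ɣ/ must become a stop as well.
A voiced velar stop is [g], so the surface segment is [g].

[ʒigʊgɖu]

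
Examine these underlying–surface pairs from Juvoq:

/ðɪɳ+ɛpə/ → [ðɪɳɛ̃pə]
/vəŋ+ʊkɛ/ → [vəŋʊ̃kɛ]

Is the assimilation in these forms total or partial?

The vowel /ɛ/ surfaces as nasalised [ɛ̃] next to the preceding nasal /ɳ/ — it has acquired the [+nasal] feature of its neighbour.
The other form shows the same pattern: /ʊ/ → [ʊ̃] after /ŋ/ — each time a vowel is nasalised next to a preceding nasal.

partial assimilation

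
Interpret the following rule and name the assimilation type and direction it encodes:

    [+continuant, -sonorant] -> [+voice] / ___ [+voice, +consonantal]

The structural change is [+voice], and the conditioning segment [+voice, +consonantal] (a voiced consonant) is itself voiced, so the target comes to share the voicing of its neighbour — voicing assimilation.
Since the environment is written after the underscore, the trigger follows the target; the direction is regressive.

regressive voicing assimilation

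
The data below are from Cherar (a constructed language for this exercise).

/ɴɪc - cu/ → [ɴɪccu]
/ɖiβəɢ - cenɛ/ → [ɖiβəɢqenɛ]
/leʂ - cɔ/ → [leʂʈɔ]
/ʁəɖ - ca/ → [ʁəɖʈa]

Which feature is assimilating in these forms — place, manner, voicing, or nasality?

Underlying /c/ is realised as [q] next to /ɢ/; /ɢ/ itself does not change.
/c/ is palatal while /ɢ/ is uvular; the output [q] is uvular, matching the trigger — so the feature that spreads is place.
The other alternating forms pattern the same way: /c/ → [ʈ] after /ʂ/ (palatal → retroflex, matching retroflex); /c/ → [ʈ] after /ɖ/ (palatal → retroflex, matching retroflex) — only place changes, and always toward the preceding segment.
No alternation appears in [ɴɪccu]: there the adjacent consonants already agree in place (/c/ and /c/ are both palatal), so this form is consistent with the same rule.

place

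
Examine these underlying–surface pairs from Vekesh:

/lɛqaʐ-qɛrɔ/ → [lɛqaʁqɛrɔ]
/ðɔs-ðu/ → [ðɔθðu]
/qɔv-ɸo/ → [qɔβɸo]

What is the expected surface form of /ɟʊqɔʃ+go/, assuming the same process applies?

The data show regressive place assimilation: /ʐ/ → [ʁ] before /q/; /s/ → [θ] before /ð/; /v/ → [β] before /ɸ/. In each pair only place changes, matching the following consonant, while manner and voice stay constant.
The rule targets /ʃ/ (voiceless postalveolar fricative), which sits before the trigger /g/ (velar).
The voiceless velar fricative is [x], so /ʃ/ → [x].

[ɟʊqɔxgo]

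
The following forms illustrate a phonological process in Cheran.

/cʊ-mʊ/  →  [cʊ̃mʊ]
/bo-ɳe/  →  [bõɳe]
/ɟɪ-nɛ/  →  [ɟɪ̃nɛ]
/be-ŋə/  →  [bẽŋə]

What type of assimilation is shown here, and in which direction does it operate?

regressive nasality assimilation (vowel nasalisation)

The vowel /ʊ/ surfaces as nasalised [ʊ̃] next to the following nasal /m/ — it has acquired the [+nasal] feature of its neighbour.
Likewise in the remaining data: /o/ → [õ] before /ɳ/; /ɪ/ → [ɪ̃] before /n/; /e/ → [ẽ] before /ŋ/ — each time a vowel is nasalised next to a following nasal.
Because the conditioning nasal is to the right of the vowel that changes, the process is regressive (anticipatory).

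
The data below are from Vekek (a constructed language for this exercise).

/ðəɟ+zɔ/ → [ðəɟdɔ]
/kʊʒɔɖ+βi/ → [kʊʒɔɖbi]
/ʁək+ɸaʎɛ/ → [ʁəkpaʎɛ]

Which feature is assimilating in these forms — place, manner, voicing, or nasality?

The segment that alternates is /z/, which surfaces as [d] when adjacent to /ɟ/.
The change fricative → stop matches the manner of the preceding /ɟ/, identifying this as manner assimilation.
Checking the remaining alternations: /β/ → [b] after /ɖ/ (fricative → stop, matching a stop); /ɸ/ → [p] after /k/ (fricative → stop, matching a stop) — only manner changes, and always toward the preceding segment.

manner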